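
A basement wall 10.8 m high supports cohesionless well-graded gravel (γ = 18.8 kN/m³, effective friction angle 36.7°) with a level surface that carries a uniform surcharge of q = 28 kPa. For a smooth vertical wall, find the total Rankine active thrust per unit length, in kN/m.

352 kN/m

K_a = tan²(45° − φ/2) = 0.2519.
Soil triangle: ½ K_a γ H² = 0.5×0.2519×18.8×10.8² = 276.1 kN/m.
Surcharge rectangle: K_a q H = 0.2519×28×10.8 = 76.16 kN/m.
Total = 276.1 + 76.16 = 352.3 kN/m.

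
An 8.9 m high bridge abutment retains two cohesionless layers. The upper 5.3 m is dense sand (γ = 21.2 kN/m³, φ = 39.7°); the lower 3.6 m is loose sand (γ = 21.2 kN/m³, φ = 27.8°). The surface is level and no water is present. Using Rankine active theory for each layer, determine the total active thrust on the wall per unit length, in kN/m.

K_a1 = tan²(45°−39.7°/2) = 0.2204; K_a2 = tan²(45°−27.8°/2) = 0.3639.
Layer 1: σ at base = K_a1 γ₁ h₁ = 24.77 kPa; P₁ = ½×24.77×5.3 = 65.63.
Layer 2: σ_v at top = γ₁h₁ = 112.4; σ_h top = K_a2×112.4 = 40.89; σ_h base = K_a2×(112.4+21.2×3.6) = 68.66.
P₂ = ½(40.89+68.66)×3.6 = 197.2. Total P_a = 65.63+197.2 = 262.8 kN/m.

263 kN/m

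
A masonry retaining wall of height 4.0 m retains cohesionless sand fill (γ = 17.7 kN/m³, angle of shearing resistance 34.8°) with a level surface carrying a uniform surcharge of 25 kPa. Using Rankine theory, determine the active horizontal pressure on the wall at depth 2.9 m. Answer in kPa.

K_a = (1 − sin φ)/(1 + sin φ) = 0.2733.
σ_v = γz + q = 17.7 × 2.9 + 25 = 76.33 kPa.
σ_h = K_a σ_v = 0.2733 × 76.33 = 20.86 kPa.

20.9 kPa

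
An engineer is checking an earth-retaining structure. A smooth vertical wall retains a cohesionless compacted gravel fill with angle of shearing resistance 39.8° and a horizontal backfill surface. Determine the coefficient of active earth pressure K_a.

0.219

K_a = tan²(45° − φ/2) = tan²(25.10°) = 0.2194.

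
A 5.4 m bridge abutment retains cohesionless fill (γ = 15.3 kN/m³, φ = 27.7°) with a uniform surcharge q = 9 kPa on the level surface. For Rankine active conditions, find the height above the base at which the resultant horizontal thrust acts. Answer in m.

1.96 m

K_a = 0.3653.
Triangular part P₁ = ½K_aγH² = 81.50 at H/3 = 1.800 m; rectangular part P₂ = K_a q H = 17.76 at H/2 = 2.700 m.
ȳ = (P₁·1.800 + P₂·2.700)/(P₁+P₂) = 1.961 m.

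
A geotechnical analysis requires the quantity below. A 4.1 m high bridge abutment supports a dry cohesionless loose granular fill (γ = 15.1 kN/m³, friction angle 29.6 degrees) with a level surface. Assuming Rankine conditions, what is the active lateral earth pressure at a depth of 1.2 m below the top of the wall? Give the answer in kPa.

6.14 kPa

K_a = (1 − sin φ)/(1 + sin φ) = 0.3387.
σ_h = K_a γ z = 0.3387 × 15.1 × 1.2 = 6.138 kPa.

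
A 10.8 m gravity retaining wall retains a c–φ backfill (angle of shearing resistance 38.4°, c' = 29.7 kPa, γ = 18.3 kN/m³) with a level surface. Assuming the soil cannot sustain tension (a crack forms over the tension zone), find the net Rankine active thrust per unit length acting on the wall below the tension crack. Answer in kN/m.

35.7 kN/m

K_a = 0.2337; √K_a = 0.4834.
Tension-crack depth z_c = 2c/(γ√K_a) = 2×29.7/(18.3×0.4834) = 6.714 m.
σ_a at base = K_a γ H − 2c√K_a = 0.2337×18.3×10.8 − 2×29.7×0.4834 = 17.47 kPa.
P_a = ½ × 17.47 × (H − z_c) = 0.5×17.47×4.086 = 35.69 kN/m.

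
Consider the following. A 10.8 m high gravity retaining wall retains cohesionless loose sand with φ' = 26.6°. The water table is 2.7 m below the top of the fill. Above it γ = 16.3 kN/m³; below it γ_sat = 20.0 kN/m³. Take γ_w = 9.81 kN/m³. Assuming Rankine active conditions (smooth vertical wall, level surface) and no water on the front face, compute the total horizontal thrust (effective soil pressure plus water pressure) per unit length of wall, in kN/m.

K_a = tan²(45° − φ/2) = 0.3814.
γ' = 20.0 − 9.81 = 10.19 kN/m³. Depth below WT = 8.1 m.
σ'_h at WT = K_a γ d_w = 16.79 kPa; at base = 16.79 + K_a γ' × 8.1 = 48.27 kPa.
P₁ (0–2.7 m) = ½×16.79×2.7 = 22.66. P₂ (2.7–10.8 m) = ½(16.79+48.27)×8.1 = 263.5.
P_w = ½ γ_w h₂² = 0.5×9.81×8.1² = 321.8. Total = 22.66+263.5+321.8 = 608.0 kN/m.

608 kN/m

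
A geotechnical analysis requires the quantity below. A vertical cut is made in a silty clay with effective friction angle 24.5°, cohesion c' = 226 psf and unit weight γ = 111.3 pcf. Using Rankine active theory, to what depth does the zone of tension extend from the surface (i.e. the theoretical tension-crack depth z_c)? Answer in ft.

6.31 ft

K_a = tan²(45° − 24.5°/2) = 0.4137; √K_a = 0.6432.
The active pressure is zero where K_a γ z = 2c√K_a, so z_c = 2c/(γ√K_a) = 2×226/(111.3×0.6432) = 6.314 ft.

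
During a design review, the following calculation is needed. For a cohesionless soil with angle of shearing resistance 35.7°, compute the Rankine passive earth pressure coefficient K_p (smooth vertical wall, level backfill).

3.80

K_p = (1 + sin φ)/(1 − sin φ) = tan²(45° + 35.7°/2) = 3.802.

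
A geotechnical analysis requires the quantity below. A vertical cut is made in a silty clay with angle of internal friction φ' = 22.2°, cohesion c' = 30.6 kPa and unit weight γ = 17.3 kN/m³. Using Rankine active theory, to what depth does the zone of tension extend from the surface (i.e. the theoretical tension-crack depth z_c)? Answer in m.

5.26 m

K_a = tan²(45° − 22.2°/2) = 0.4515; √K_a = 0.6720.
The active pressure is zero where K_a γ z = 2c√K_a, so z_c = 2c/(γ√K_a) = 2×30.6/(17.3×0.6720) = 5.264 m.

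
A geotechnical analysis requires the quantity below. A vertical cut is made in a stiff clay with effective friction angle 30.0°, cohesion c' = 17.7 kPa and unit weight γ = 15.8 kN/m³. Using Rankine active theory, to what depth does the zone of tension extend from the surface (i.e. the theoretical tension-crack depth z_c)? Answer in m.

3.88 m

K_a = tan²(45° − 30.0°/2) = 0.3333; √K_a = 0.5774.
The active pressure is zero where K_a γ z = 2c√K_a, so z_c = 2c/(γ√K_a) = 2×17.7/(15.8×0.5774) = 3.881 m.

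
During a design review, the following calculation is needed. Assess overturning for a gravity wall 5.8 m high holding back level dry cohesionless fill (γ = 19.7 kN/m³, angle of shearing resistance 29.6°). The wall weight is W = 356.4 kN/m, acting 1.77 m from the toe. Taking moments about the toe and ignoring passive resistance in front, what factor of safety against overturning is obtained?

K_a = tan²(45° − 29.6°/2) = 0.3387.
P_a = ½K_aγH² = 0.5×0.3387×19.7×5.8² = 112.2 kN/m, acting at H/3 = 1.933 m above the base.
Overturning moment M_o = P_a × H/3 = 112.2 × 1.933 = 217.0.
Resisting moment M_r = W × 1.77 = 356.4 × 1.77 = 630.8.
FS_overturning = M_r/M_o = 630.8/217.0 = 2.907.

2.91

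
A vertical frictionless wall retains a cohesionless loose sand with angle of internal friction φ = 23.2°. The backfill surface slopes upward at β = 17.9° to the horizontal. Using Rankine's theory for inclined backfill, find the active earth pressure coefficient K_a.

0.560

K_a = cos β · (cos β − √(cos²β − cos²φ)) / (cos β + √(cos²β − cos²φ)).
cos β = 0.9516, cos φ = 0.9191, √(cos²β − cos²φ) = 0.2464.
K_a = 0.9516 × (0.9516 − 0.2464)/(0.9516 + 0.2464) = 0.5601.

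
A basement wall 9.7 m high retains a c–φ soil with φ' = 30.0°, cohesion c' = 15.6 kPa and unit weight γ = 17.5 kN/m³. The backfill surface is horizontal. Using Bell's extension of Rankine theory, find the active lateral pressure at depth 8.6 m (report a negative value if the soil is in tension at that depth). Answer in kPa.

K_a = (1 − sin φ)/(1 + sin φ) = 0.3333.
σ_a = K_a γ z − 2c√K_a = 0.3333×17.5×8.6 − 2×15.6×0.5774 = 32.15 kPa.

32.2 kPa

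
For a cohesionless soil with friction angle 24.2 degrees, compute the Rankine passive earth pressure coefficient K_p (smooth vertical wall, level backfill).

2.39

K_p = (1 + sin φ)/(1 − sin φ) = tan²(45° + 24.2°/2) = 2.389.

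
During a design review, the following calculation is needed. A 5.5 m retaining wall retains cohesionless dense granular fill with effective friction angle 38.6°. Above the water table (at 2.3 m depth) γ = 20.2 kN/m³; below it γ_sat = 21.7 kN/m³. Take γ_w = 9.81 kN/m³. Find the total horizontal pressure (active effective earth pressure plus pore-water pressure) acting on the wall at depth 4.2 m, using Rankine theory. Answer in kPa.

K_a = (1 − sin φ)/(1 + sin φ) = 0.2316.
γ' = 21.7 − 9.81 = 11.89 kN/m³.
Effective vertical stress at 4.2 m: σ'_v = 20.2×2.3 + 11.89×1.90 = 69.05 kPa.
σ'_h = K_a σ'_v = 0.2316 × 69.05 = 15.99 kPa; u = γ_w × 1.90 = 18.64 kPa.
Total σ_h = 15.99 + 18.64 = 34.63 kPa.

34.6 kPa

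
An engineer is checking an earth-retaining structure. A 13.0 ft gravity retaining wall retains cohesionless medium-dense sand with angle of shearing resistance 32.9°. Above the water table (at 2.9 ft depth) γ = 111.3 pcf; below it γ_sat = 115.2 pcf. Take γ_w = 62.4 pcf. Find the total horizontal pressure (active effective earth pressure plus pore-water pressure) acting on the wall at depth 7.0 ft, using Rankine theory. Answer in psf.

415 psf

K_a = (1 − sin φ)/(1 + sin φ) = 0.2960.
γ' = 115.2 − 62.4 = 52.80 pcf.
Effective vertical stress at 7.0 ft: σ'_v = 111.3×2.9 + 52.80×4.10 = 539.2 psf.
σ'_h = K_a σ'_v = 0.2960 × 539.2 = 159.6 psf; u = γ_w × 4.10 = 255.8 psf.
Total σ_h = 159.6 + 255.8 = 415.5 psf.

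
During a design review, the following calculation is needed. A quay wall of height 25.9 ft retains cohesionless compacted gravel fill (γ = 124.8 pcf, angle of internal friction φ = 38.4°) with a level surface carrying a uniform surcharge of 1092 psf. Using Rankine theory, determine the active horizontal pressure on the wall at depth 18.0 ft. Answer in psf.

K_a = (1 − sin φ)/(1 + sin φ) = 0.2337.
σ_v = γz + q = 124.8 × 18.0 + 1092 = 3338 psf.
σ_h = K_a σ_v = 0.2337 × 3338 = 780.2 psf.

780 psf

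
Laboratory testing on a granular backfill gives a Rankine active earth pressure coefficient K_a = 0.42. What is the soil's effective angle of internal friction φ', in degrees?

K_a = tan²(45° − φ/2) ⇒ 45° − φ/2 = arctan(√0.42) = 32.95°.
φ = 2(45° − 32.95°) = 24.11°.

24.1°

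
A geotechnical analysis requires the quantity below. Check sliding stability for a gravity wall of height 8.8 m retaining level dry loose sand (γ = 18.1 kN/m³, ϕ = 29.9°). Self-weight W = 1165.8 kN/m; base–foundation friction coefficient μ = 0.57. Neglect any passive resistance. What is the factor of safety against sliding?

2.83

K_a = tan²(45° − 29.9°/2) = 0.3347.
P_a = ½K_aγH² = 0.5×0.3347×18.1×8.8² = 234.6 kN/m, acting at H/3 = 2.933 m above the base.
FS_sliding = μW / P_a = 0.57×1165.8 / 234.6 = 2.833.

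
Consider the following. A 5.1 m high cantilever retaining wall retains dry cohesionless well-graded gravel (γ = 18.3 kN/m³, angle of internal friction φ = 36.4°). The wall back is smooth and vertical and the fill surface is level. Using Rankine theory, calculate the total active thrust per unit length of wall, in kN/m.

60.7 kN/m

K_a = tan²(45° − φ/2) = 0.2552.
P_a = ½ K_a γ H² = 0.5 × 0.2552 × 18.3 × 5.1² = 60.73 kN/m.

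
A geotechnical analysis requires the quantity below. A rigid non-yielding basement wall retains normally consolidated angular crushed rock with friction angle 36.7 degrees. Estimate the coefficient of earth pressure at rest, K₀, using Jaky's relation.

0.402

K₀ = 1 − sin φ' = 1 − sin 36.7° = 0.4024.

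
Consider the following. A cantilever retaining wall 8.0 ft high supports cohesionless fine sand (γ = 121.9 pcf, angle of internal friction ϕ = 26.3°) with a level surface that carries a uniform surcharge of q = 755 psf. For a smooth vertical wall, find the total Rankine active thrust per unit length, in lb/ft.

K_a = tan²(45° − φ/2) = 0.3859.
Soil triangle: ½ K_a γ H² = 0.5×0.3859×121.9×8.0² = 1505 lb/ft.
Surcharge rectangle: K_a q H = 0.3859×755×8.0 = 2331 lb/ft.
Total = 1505 + 2331 = 3836 lb/ft.

3840 lb/ft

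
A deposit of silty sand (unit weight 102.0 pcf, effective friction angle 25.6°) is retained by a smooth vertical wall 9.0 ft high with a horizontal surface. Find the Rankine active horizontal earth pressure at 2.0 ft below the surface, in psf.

K_a = (1 − sin φ)/(1 + sin φ) = 0.3966.
σ_h = K_a γ z = 0.3966 × 102.0 × 2.0 = 80.90 psf.

80.9 psf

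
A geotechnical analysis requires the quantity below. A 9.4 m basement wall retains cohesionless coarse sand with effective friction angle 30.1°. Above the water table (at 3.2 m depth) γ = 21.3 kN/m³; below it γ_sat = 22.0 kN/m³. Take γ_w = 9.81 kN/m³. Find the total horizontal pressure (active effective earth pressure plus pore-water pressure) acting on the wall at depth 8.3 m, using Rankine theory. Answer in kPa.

93.3 kPa

K_a = (1 − sin φ)/(1 + sin φ) = 0.3320.
γ' = 22.0 − 9.81 = 12.19 kN/m³.
Effective vertical stress at 8.3 m: σ'_v = 21.3×3.2 + 12.19×5.10 = 130.3 kPa.
σ'_h = K_a σ'_v = 0.3320 × 130.3 = 43.27 kPa; u = γ_w × 5.10 = 50.03 kPa.
Total σ_h = 43.27 + 50.03 = 93.30 kPa.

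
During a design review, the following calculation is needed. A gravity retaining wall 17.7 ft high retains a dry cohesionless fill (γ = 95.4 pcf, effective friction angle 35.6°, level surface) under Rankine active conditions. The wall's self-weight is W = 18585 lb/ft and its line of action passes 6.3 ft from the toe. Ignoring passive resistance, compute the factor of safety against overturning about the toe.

K_a = tan²(45° − 35.6°/2) = 0.2641.
P_a = ½K_aγH² = 0.5×0.2641×95.4×17.7² = 3947 lb/ft, acting at H/3 = 5.900 ft above the base.
Overturning moment M_o = P_a × H/3 = 3947 × 5.900 = 23290.
Resisting moment M_r = W × 6.3 = 18585 × 6.3 = 117100.
FS_overturning = M_r/M_o = 117100/23290 = 5.028.

5.03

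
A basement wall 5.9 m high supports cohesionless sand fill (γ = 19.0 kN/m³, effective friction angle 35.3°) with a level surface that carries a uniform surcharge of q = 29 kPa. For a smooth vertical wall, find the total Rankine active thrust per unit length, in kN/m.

K_a = tan²(45° − φ/2) = 0.2675.
Soil triangle: ½ K_a γ H² = 0.5×0.2675×19.0×5.9² = 88.47 kN/m.
Surcharge rectangle: K_a q H = 0.2675×29×5.9 = 45.78 kN/m.
Total = 88.47 + 45.78 = 134.3 kN/m.

134 kN/m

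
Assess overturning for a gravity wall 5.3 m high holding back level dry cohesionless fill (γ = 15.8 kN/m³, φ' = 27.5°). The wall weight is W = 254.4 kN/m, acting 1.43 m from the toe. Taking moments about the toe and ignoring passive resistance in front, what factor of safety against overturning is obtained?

K_a = tan²(45° − 27.5°/2) = 0.3682.
P_a = ½K_aγH² = 0.5×0.3682×15.8×5.3² = 81.71 kN/m, acting at H/3 = 1.767 m above the base.
Overturning moment M_o = P_a × H/3 = 81.71 × 1.767 = 144.4.
Resisting moment M_r = W × 1.43 = 254.4 × 1.43 = 363.8.
FS_overturning = M_r/M_o = 363.8/144.4 = 2.520.

2.52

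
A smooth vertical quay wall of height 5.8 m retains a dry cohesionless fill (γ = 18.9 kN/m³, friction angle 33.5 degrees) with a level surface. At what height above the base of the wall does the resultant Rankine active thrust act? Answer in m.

1.93 m

K_a = 0.2887.
The pressure distribution is triangular, so the resultant acts at H/3 above the base = 5.8/3 = 1.933 m.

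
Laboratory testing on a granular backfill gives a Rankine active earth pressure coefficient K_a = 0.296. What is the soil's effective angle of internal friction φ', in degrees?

32.9°

K_a = tan²(45° − φ/2) ⇒ 45° − φ/2 = arctan(√0.296) = 28.55°.
φ = 2(45° − 28.55°) = 32.90°.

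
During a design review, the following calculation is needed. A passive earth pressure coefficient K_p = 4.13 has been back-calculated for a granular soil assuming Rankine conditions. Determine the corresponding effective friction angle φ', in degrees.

37.6°

K_p = (1+sin φ)/(1−sin φ) ⇒ sin φ = (K_p − 1)/(K_p + 1) = 0.6101.
φ = arcsin(0.6101) = 37.60°.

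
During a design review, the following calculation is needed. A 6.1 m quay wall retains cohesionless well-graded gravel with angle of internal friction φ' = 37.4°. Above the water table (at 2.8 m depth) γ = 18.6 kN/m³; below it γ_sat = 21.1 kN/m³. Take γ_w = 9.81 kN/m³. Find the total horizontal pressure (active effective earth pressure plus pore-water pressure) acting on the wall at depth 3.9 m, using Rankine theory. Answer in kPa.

K_a = (1 − sin φ)/(1 + sin φ) = 0.2443.
γ' = 21.1 − 9.81 = 11.29 kN/m³.
Effective vertical stress at 3.9 m: σ'_v = 18.6×2.8 + 11.29×1.10 = 64.50 kPa.
σ'_h = K_a σ'_v = 0.2443 × 64.50 = 15.75 kPa; u = γ_w × 1.10 = 10.79 kPa.
Total σ_h = 15.75 + 10.79 = 26.55 kPa.

26.5 kPa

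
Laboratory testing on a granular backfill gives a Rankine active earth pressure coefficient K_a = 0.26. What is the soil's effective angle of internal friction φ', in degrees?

K_a = tan²(45° − φ/2) ⇒ 45° − φ/2 = arctan(√0.26) = 27.02°.
φ = 2(45° − 27.02°) = 35.97°.

36.0°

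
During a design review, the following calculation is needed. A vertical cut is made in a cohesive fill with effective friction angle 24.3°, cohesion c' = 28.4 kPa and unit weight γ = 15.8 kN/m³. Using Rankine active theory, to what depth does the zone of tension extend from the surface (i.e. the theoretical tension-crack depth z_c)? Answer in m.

K_a = tan²(45° − 24.3°/2) = 0.4169; √K_a = 0.6457.
The active pressure is zero where K_a γ z = 2c√K_a, so z_c = 2c/(γ√K_a) = 2×28.4/(15.8×0.6457) = 5.568 m.

5.57 m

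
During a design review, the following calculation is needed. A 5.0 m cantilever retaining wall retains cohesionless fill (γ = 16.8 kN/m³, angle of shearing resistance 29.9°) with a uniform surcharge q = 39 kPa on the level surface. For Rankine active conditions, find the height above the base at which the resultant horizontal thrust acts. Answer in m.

K_a = 0.3347.
Triangular part P₁ = ½K_aγH² = 70.28 at H/3 = 1.667 m; rectangular part P₂ = K_a q H = 65.26 at H/2 = 2.500 m.
ȳ = (P₁·1.667 + P₂·2.500)/(P₁+P₂) = 2.068 m.

2.07 m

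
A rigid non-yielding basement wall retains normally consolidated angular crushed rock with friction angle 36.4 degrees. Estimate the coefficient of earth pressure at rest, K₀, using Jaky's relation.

K₀ = 1 − sin φ' = 1 − sin 36.4° = 0.4066.

0.407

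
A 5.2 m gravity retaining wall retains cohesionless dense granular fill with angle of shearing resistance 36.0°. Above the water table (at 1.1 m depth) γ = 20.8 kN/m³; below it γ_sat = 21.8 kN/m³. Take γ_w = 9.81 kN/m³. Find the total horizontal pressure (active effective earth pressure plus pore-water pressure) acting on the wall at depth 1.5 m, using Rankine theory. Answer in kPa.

11.1 kPa

K_a = (1 − sin φ)/(1 + sin φ) = 0.2596.
γ' = 21.8 − 9.81 = 11.99 kN/m³.
Effective vertical stress at 1.5 m: σ'_v = 20.8×1.1 + 11.99×0.400 = 27.68 kPa.
σ'_h = K_a σ'_v = 0.2596 × 27.68 = 7.185 kPa; u = γ_w × 0.400 = 3.924 kPa.
Total σ_h = 7.185 + 3.924 = 11.11 kPa.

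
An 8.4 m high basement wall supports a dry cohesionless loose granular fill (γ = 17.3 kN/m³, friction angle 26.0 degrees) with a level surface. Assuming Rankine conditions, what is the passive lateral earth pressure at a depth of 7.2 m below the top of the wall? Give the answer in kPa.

K_p = (1 + sin φ)/(1 − sin φ) = 2.561.
σ_h = K_p γ z = 2.561 × 17.3 × 7.2 = 319.0 kPa.

319 kPa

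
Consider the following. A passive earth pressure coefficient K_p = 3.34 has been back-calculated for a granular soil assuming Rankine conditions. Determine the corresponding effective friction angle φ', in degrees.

32.6°

K_p = (1+sin φ)/(1−sin φ) ⇒ sin φ = (K_p − 1)/(K_p + 1) = 0.5392.
φ = arcsin(0.5392) = 32.63°.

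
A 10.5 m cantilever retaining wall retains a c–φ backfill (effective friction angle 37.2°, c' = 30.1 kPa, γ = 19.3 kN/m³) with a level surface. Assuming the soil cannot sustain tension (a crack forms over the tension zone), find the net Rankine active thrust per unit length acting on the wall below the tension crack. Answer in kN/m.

42.3 kN/m

K_a = 0.2464; √K_a = 0.4964.
Tension-crack depth z_c = 2c/(γ√K_a) = 2×30.1/(19.3×0.4964) = 6.284 m.
σ_a at base = K_a γ H − 2c√K_a = 0.2464×19.3×10.5 − 2×30.1×0.4964 = 20.05 kPa.
P_a = ½ × 20.05 × (H − z_c) = 0.5×20.05×4.216 = 42.28 kN/m.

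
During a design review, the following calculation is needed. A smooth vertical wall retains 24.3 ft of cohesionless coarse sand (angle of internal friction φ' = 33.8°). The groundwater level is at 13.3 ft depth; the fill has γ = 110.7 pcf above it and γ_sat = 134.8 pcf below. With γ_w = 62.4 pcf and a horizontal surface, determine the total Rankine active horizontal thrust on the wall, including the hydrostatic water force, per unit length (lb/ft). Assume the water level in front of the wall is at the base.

K_a = tan²(45° − φ/2) = 0.2851.
γ' = 134.8 − 62.4 = 72.40 pcf. Depth below WT = 11.0 ft.
σ'_h at WT = K_a γ d_w = 419.8 psf; at base = 419.8 + K_a γ' × 11.0 = 646.8 psf.
P₁ (0–13.3 ft) = ½×419.8×13.3 = 2791. P₂ (13.3–24.3 ft) = ½(419.8+646.8)×11.0 = 5866.
P_w = ½ γ_w h₂² = 0.5×62.4×11.0² = 3775. Total = 2791+5866+3775 = 12430 lb/ft.

12400 lb/ft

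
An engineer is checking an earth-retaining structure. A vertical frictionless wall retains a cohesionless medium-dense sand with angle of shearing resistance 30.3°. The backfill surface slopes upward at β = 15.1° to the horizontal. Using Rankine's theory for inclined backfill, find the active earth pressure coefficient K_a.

K_a = cos β · (cos β − √(cos²β − cos²φ)) / (cos β + √(cos²β − cos²φ)).
cos β = 0.9655, cos φ = 0.8634, √(cos²β − cos²φ) = 0.4321.
K_a = 0.9655 × (0.9655 − 0.4321)/(0.9655 + 0.4321) = 0.3685.

0.368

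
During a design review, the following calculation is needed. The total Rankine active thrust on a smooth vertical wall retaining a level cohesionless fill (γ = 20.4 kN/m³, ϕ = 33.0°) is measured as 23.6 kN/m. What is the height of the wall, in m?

K_a = 0.2948. P_a = ½ K_a γ H² ⇒ H = √(2P_a/(K_a γ)).
H = √(2×23.6/(0.2948×20.4)) = 2.802 m.

2.80 m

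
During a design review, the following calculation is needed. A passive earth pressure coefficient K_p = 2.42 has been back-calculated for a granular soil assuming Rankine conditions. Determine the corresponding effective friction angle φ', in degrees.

K_p = (1+sin φ)/(1−sin φ) ⇒ sin φ = (K_p − 1)/(K_p + 1) = 0.4152.
φ = arcsin(0.4152) = 24.53°.

24.5°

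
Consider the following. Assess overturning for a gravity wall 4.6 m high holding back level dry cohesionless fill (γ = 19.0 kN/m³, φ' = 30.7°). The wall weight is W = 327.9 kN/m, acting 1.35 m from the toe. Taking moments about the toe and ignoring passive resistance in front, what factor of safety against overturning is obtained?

K_a = tan²(45° − 30.7°/2) = 0.3240.
P_a = ½K_aγH² = 0.5×0.3240×19.0×4.6² = 65.14 kN/m, acting at H/3 = 1.533 m above the base.
Overturning moment M_o = P_a × H/3 = 65.14 × 1.533 = 99.88.
Resisting moment M_r = W × 1.35 = 327.9 × 1.35 = 442.7.
FS_overturning = M_r/M_o = 442.7/99.88 = 4.432.

4.43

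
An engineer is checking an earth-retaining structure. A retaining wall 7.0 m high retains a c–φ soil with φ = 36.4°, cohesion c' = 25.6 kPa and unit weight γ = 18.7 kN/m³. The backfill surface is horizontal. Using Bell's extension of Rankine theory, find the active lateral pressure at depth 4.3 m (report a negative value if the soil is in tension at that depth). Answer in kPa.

K_a = (1 − sin φ)/(1 + sin φ) = 0.2552.
σ_a = K_a γ z − 2c√K_a = 0.2552×18.7×4.3 − 2×25.6×0.5051 = -5.345 kPa.

-5.35 kPa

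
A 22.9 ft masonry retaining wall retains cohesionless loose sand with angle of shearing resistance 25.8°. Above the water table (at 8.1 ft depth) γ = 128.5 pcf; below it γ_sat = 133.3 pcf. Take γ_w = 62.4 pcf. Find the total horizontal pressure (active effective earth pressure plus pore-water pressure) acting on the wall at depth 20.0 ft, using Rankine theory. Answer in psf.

1480 psf

K_a = (1 − sin φ)/(1 + sin φ) = 0.3935.
γ' = 133.3 − 62.4 = 70.90 pcf.
Effective vertical stress at 20.0 ft: σ'_v = 128.5×8.1 + 70.90×11.9 = 1885 psf.
σ'_h = K_a σ'_v = 0.3935 × 1885 = 741.6 psf; u = γ_w × 11.9 = 742.6 psf.
Total σ_h = 741.6 + 742.6 = 1484 psf.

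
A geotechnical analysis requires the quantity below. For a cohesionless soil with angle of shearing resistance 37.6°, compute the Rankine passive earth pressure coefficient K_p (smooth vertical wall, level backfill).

4.13

K_p = (1 + sin φ)/(1 − sin φ) = tan²(45° + 37.6°/2) = 4.130.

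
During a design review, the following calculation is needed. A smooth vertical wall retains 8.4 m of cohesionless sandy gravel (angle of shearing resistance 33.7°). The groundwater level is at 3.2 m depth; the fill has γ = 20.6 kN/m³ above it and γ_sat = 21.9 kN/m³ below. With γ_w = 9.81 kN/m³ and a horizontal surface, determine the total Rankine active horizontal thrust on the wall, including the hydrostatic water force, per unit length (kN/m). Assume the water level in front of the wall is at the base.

308 kN/m

K_a = tan²(45° − φ/2) = 0.2863.
γ' = 21.9 − 9.81 = 12.09 kN/m³. Depth below WT = 5.2 m.
σ'_h at WT = K_a γ d_w = 18.87 kPa; at base = 18.87 + K_a γ' × 5.2 = 36.87 kPa.
P₁ (0–3.2 m) = ½×18.87×3.2 = 30.20. P₂ (3.2–8.4 m) = ½(18.87+36.87)×5.2 = 144.9.
P_w = ½ γ_w h₂² = 0.5×9.81×5.2² = 132.6. Total = 30.20+144.9+132.6 = 307.8 kN/m.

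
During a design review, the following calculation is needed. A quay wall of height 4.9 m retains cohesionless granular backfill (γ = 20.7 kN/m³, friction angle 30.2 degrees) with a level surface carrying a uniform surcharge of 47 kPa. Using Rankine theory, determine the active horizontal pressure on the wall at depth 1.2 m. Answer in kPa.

23.8 kPa

K_a = (1 − sin φ)/(1 + sin φ) = 0.3307.
σ_v = γz + q = 20.7 × 1.2 + 47 = 71.84 kPa.
σ_h = K_a σ_v = 0.3307 × 71.84 = 23.75 kPa.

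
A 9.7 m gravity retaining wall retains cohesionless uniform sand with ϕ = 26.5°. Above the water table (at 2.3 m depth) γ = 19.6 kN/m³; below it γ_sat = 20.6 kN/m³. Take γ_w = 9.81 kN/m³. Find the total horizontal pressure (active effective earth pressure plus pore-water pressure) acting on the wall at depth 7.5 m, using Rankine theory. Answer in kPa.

K_a = (1 − sin φ)/(1 + sin φ) = 0.3829.
γ' = 20.6 − 9.81 = 10.79 kN/m³.
Effective vertical stress at 7.5 m: σ'_v = 19.6×2.3 + 10.79×5.20 = 101.2 kPa.
σ'_h = K_a σ'_v = 0.3829 × 101.2 = 38.75 kPa; u = γ_w × 5.20 = 51.01 kPa.
Total σ_h = 38.75 + 51.01 = 89.76 kPa.

89.8 kPa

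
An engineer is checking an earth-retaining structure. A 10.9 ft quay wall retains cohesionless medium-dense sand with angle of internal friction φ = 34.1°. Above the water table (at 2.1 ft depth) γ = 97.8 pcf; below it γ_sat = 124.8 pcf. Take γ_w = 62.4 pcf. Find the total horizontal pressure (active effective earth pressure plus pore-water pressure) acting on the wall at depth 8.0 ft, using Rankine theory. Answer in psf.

530 psf

K_a = (1 − sin φ)/(1 + sin φ) = 0.2815.
γ' = 124.8 − 62.4 = 62.40 pcf.
Effective vertical stress at 8.0 ft: σ'_v = 97.8×2.1 + 62.40×5.90 = 573.5 psf.
σ'_h = K_a σ'_v = 0.2815 × 573.5 = 161.5 psf; u = γ_w × 5.90 = 368.2 psf.
Total σ_h = 161.5 + 368.2 = 529.6 psf.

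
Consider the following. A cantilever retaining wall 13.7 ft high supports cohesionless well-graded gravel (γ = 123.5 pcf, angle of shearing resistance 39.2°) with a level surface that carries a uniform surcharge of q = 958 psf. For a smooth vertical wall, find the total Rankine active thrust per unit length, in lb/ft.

K_a = tan²(45° − φ/2) = 0.2255.
Soil triangle: ½ K_a γ H² = 0.5×0.2255×123.5×13.7² = 2613 lb/ft.
Surcharge rectangle: K_a q H = 0.2255×958×13.7 = 2959 lb/ft.
Total = 2613 + 2959 = 5572 lb/ft.

5570 lb/ft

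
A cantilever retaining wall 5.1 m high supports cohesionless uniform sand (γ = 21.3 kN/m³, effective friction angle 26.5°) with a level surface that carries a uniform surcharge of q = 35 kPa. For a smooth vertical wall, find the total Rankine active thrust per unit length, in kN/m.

174 kN/m

K_a = tan²(45° − φ/2) = 0.3829.
Soil triangle: ½ K_a γ H² = 0.5×0.3829×21.3×5.1² = 106.1 kN/m.
Surcharge rectangle: K_a q H = 0.3829×35×5.1 = 68.35 kN/m.
Total = 106.1 + 68.35 = 174.4 kN/m.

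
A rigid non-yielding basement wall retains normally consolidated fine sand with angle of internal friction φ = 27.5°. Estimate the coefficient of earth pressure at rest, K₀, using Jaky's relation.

0.538

K₀ = 1 − sin φ' = 1 − sin 27.5° = 0.5383.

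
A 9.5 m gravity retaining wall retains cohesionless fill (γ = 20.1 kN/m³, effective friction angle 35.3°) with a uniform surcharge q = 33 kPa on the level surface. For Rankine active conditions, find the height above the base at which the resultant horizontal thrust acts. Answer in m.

K_a = 0.2675.
Triangular part P₁ = ½K_aγH² = 242.7 at H/3 = 3.167 m; rectangular part P₂ = K_a q H = 83.87 at H/2 = 4.750 m.
ȳ = (P₁·3.167 + P₂·4.750)/(P₁+P₂) = 3.573 m.

3.57 m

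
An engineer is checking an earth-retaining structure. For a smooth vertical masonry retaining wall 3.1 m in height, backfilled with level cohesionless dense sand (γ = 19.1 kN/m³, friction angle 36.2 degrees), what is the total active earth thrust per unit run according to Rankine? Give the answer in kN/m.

23.6 kN/m

K_a = tan²(45° − φ/2) = 0.2574.
P_a = ½ K_a γ H² = 0.5 × 0.2574 × 19.1 × 3.1² = 23.62 kN/m.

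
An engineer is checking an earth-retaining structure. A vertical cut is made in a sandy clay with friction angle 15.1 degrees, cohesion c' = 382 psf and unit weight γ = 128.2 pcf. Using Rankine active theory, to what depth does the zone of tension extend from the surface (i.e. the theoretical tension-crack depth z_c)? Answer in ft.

K_a = tan²(45° − 15.1°/2) = 0.5867; √K_a = 0.7659.
The active pressure is zero where K_a γ z = 2c√K_a, so z_c = 2c/(γ√K_a) = 2×382/(128.2×0.7659) = 7.781 ft.

7.78 ft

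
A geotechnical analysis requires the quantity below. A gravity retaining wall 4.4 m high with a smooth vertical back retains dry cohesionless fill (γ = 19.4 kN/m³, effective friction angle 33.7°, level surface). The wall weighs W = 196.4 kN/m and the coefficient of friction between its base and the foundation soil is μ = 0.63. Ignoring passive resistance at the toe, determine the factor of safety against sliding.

2.30

K_a = tan²(45° − 33.7°/2) = 0.2863.
P_a = ½K_aγH² = 0.5×0.2863×19.4×4.4² = 53.77 kN/m, acting at H/3 = 1.467 m above the base.
FS_sliding = μW / P_a = 0.63×196.4 / 53.77 = 2.301.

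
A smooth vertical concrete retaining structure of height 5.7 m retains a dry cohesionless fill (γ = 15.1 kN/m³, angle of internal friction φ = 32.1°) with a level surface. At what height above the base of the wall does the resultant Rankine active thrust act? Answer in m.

1.90 m

K_a = 0.3060.
The pressure distribution is triangular, so the resultant acts at H/3 above the base = 5.7/3 = 1.900 m.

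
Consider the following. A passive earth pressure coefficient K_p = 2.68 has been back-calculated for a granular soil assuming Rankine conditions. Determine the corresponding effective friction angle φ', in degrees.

27.2°

K_p = (1+sin φ)/(1−sin φ) ⇒ sin φ = (K_p − 1)/(K_p + 1) = 0.4565.
φ = arcsin(0.4565) = 27.16°.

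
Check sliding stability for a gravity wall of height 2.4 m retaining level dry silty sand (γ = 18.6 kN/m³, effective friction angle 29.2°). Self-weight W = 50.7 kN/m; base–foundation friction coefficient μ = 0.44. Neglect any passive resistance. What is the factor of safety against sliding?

K_a = tan²(45° − 29.2°/2) = 0.3442.
P_a = ½K_aγH² = 0.5×0.3442×18.6×2.4² = 18.44 kN/m, acting at H/3 = 0.8000 m above the base.
FS_sliding = μW / P_a = 0.44×50.7 / 18.44 = 1.210.

1.21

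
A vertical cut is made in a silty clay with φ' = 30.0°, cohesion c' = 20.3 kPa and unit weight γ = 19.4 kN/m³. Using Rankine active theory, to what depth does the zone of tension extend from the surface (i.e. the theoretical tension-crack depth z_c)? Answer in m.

K_a = tan²(45° − 30.0°/2) = 0.3333; √K_a = 0.5774.
The active pressure is zero where K_a γ z = 2c√K_a, so z_c = 2c/(γ√K_a) = 2×20.3/(19.4×0.5774) = 3.625 m.

3.62 m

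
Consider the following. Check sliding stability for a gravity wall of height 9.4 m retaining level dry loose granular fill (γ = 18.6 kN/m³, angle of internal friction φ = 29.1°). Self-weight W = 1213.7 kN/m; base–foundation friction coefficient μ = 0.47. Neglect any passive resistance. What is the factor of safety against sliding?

2.01

K_a = tan²(45° − 29.1°/2) = 0.3456.
P_a = ½K_aγH² = 0.5×0.3456×18.6×9.4² = 284.0 kN/m, acting at H/3 = 3.133 m above the base.
FS_sliding = μW / P_a = 0.47×1213.7 / 284.0 = 2.009.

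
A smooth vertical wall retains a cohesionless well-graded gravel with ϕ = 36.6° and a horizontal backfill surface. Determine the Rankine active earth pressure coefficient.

0.253

K_a = (1 − sin φ)/(1 + sin φ) = (1 − sin 36.6°)/(1 + sin 36.6°) = 0.2530.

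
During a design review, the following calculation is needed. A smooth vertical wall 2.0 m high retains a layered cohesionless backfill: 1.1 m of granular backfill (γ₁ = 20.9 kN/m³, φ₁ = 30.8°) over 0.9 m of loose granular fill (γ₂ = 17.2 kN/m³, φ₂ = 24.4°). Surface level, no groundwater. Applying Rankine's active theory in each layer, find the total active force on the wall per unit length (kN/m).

K_a1 = tan²(45°−30.8°/2) = 0.3227; K_a2 = tan²(45°−24.4°/2) = 0.4153.
Layer 1: σ at base = K_a1 γ₁ h₁ = 7.419 kPa; P₁ = ½×7.419×1.1 = 4.081.
Layer 2: σ_v at top = γ₁h₁ = 22.99; σ_h top = K_a2×22.99 = 9.548; σ_h base = K_a2×(22.99+17.2×0.9) = 15.98.
P₂ = ½(9.548+15.98)×0.9 = 11.49. Total P_a = 4.081+11.49 = 15.57 kN/m.

15.6 kN/m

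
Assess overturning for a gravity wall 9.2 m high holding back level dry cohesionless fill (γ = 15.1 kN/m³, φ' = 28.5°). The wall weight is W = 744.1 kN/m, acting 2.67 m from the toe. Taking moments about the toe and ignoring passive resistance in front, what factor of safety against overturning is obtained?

2.86

K_a = tan²(45° − 28.5°/2) = 0.3540.
P_a = ½K_aγH² = 0.5×0.3540×15.1×9.2² = 226.2 kN/m, acting at H/3 = 3.067 m above the base.
Overturning moment M_o = P_a × H/3 = 226.2 × 3.067 = 693.6.
Resisting moment M_r = W × 2.67 = 744.1 × 2.67 = 1987.
FS_overturning = M_r/M_o = 1987/693.6 = 2.864.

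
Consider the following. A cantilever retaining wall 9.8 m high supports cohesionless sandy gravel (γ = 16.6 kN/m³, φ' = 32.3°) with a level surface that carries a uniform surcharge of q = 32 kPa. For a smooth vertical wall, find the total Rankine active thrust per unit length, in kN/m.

337 kN/m

K_a = tan²(45° − φ/2) = 0.3035.
Soil triangle: ½ K_a γ H² = 0.5×0.3035×16.6×9.8² = 241.9 kN/m.
Surcharge rectangle: K_a q H = 0.3035×32×9.8 = 95.17 kN/m.
Total = 241.9 + 95.17 = 337.1 kN/m.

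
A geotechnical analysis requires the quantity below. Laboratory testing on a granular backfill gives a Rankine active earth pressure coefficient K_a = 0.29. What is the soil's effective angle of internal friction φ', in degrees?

33.4°

K_a = tan²(45° − φ/2) ⇒ 45° − φ/2 = arctan(√0.29) = 28.30°.
φ = 2(45° − 28.30°) = 33.39°.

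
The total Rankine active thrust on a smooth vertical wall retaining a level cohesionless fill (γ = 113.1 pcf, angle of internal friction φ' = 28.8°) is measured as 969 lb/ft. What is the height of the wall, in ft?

K_a = 0.3498. P_a = ½ K_a γ H² ⇒ H = √(2P_a/(K_a γ)).
H = √(2×969/(0.3498×113.1)) = 6.999 ft.

7.00 ft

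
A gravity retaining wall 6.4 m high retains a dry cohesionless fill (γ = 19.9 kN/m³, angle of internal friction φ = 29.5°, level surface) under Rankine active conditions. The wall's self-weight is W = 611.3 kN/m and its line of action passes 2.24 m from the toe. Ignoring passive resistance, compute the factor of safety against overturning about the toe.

4.63

K_a = tan²(45° − 29.5°/2) = 0.3401.
P_a = ½K_aγH² = 0.5×0.3401×19.9×6.4² = 138.6 kN/m, acting at H/3 = 2.133 m above the base.
Overturning moment M_o = P_a × H/3 = 138.6 × 2.133 = 295.7.
Resisting moment M_r = W × 2.24 = 611.3 × 2.24 = 1369.
FS_overturning = M_r/M_o = 1369/295.7 = 4.631.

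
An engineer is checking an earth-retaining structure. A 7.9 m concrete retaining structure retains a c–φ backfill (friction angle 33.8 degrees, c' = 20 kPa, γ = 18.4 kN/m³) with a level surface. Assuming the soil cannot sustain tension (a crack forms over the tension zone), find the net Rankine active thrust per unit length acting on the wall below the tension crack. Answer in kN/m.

38.4 kN/m

K_a = 0.2851; √K_a = 0.5340.
Tension-crack depth z_c = 2c/(γ√K_a) = 2×20/(18.4×0.5340) = 4.071 m.
σ_a at base = K_a γ H − 2c√K_a = 0.2851×18.4×7.9 − 2×20×0.5340 = 20.08 kPa.
P_a = ½ × 20.08 × (H − z_c) = 0.5×20.08×3.829 = 38.45 kN/m.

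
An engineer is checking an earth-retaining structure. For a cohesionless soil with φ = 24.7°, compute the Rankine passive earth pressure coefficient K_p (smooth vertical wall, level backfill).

K_p = (1 + sin φ)/(1 − sin φ) = tan²(45° + 24.7°/2) = 2.436.

2.44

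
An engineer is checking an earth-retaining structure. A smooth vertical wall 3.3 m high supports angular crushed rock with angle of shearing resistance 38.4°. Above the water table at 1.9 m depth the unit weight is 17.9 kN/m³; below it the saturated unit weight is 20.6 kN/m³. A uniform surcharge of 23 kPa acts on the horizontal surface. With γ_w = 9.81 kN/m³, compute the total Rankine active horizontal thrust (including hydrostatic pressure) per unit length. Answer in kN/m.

48.5 kN/m

K_a = tan²(45° − φ/2) = 0.2337.
γ' = 20.6 − 9.81 = 10.79 kN/m³. h₂ = H − d_w = 1.4 m.
σ'_h: at surface K_a·q = 5.375; at WT K_a(q+γd_w) = 13.32; at base K_a(q+γd_w+γ'h₂) = 16.85 kPa.
P₁ = ½(5.375+13.32)×1.9 = 17.76; P₂ = ½(13.32+16.85)×1.4 = 21.12; P_w = ½γ_w h₂² = 9.614.
Total = 17.76+21.12+9.614 = 48.50 kN/m.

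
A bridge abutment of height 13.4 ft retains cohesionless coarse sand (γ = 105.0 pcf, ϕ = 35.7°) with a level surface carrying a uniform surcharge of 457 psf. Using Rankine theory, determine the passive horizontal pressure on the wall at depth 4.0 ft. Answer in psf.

K_p = (1 + sin φ)/(1 − sin φ) = 3.802.
σ_v = γz + q = 105.0 × 4.0 + 457 = 877.0 psf.
σ_h = K_p σ_v = 3.802 × 877.0 = 3335 psf.

3330 psf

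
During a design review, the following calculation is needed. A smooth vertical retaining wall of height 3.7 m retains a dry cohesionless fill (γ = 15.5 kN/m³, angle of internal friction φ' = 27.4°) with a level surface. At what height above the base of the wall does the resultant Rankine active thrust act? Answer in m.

1.23 m

K_a = 0.3697.
The pressure distribution is triangular, so the resultant acts at H/3 above the base = 3.7/3 = 1.233 m.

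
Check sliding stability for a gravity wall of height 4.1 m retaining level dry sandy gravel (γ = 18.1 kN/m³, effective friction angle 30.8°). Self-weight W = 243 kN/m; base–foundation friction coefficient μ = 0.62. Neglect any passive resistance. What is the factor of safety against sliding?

K_a = tan²(45° − 30.8°/2) = 0.3227.
P_a = ½K_aγH² = 0.5×0.3227×18.1×4.1² = 49.09 kN/m, acting at H/3 = 1.367 m above the base.
FS_sliding = μW / P_a = 0.62×243 / 49.09 = 3.069.

3.07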